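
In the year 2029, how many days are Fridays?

1 January 2029 is a Monday.
That's 365 days from start to end, counting both.
365 = 7 × 52 + 1, so there are 52 full weeks plus 1 extra day.
Each full week contributes one Friday: 52 so far.
The 1 extra day is Monday — none qualify.
Total: 52 + 0 = 52.

52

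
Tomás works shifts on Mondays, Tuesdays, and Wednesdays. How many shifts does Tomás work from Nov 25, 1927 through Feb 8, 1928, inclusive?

33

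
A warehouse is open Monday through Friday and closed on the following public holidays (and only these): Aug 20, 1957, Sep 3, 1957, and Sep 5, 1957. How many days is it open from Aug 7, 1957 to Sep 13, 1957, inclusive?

25 working days

Aug 7, 1957 is a Wednesday.
That's 38 days from start to end, counting both.
38 = 7 × 5 + 3, so there are 5 full weeks plus 3 extra days.
Each full week contributes 5 weekdays (Mon–Fri): 5 × 5 = 25.
The 3 extra days are Wed, Thu, Fri — 3 of them qualify.
Total: 25 + 3 = 28.
Holidays: Aug 20, 1957 (Tue); Sep 3, 1957 (Tue); Sep 5, 1957 (Thu).
All 3 holidays fall on weekdays, so subtract 3.
Business days: 28 − 3 = 25.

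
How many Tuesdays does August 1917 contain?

4

1 August 1917 is a Wednesday.
From 1 August 1917 to 31 August 1917 is 31 days inclusive.
31 = 7 × 4 + 3, so there are 4 full weeks plus 3 extra days.
Each full week contributes one Tuesday: 4 so far.
The 3 extra days are Wed, Thu, Fri — none qualify.
Total: 4 + 0 = 4.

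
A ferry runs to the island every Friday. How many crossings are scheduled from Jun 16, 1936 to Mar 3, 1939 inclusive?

142

Jun 16, 1936 is a Tuesday.
The range spans 991 days (inclusive of both endpoints).
991 = 7 × 141 + 4, so there are 141 full weeks plus 4 extra days.
Each full week contributes one Friday: 141 so far.
The 4 extra days are Tuesday, Wednesday, Thursday, Friday — 1 of them qualifies.
Total: 141 + 1 = 142.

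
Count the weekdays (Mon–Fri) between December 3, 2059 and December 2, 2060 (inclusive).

262 weekdays

December 3, 2059 is a Wednesday.
The range spans 366 days (inclusive of both endpoints).
366 = 7 × 52 + 2, so there are 52 full weeks plus 2 extra days.
Each full week contributes 5 weekdays (Mon–Fri): 52 × 5 = 260.
The 2 extra days are Wed, Thu — 2 of them qualify.
Total: 260 + 2 = 262.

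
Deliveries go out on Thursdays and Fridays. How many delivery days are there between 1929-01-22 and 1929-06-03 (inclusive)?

38

1929-01-22 is a Tuesday.
The range spans 133 days (inclusive of both endpoints).
133 = 7 × 19, so the span is exactly 19 full weeks.
Each full week contributes 2 days from the set (Thu, Fri): 19 × 2 = 38.
Total: 38.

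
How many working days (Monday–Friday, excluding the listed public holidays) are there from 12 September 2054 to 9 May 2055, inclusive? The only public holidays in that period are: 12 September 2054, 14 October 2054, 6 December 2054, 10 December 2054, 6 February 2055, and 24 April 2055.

12 September 2054 is a Saturday.
From 12 September 2054 to 9 May 2055 is 240 days inclusive.
240 = 7 × 34 + 2, so there are 34 full weeks plus 2 extra days.
Each full week contributes 5 weekdays (Mon–Fri): 34 × 5 = 170.
The 2 extra days are Sat, Sun — none qualify.
Total: 170 + 0 = 170.
Holidays: 12 September 2054 (Sat); 14 October 2054 (Wed); 6 December 2054 (Sun); 10 December 2054 (Thu); 6 February 2055 (Sat); 24 April 2055 (Sat).
2 of the 6 holidays fall on weekdays; the rest are weekends and were already excluded.
Business days: 170 − 2 = 168.

168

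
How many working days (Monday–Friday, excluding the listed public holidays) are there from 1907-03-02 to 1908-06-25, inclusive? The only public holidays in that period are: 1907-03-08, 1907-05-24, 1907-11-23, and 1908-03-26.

341 working days

1907-03-02 is a Saturday.
From 1907-03-02 to 1908-06-25 is 482 days inclusive.
482 = 7 × 68 + 6, so there are 68 full weeks plus 6 extra days.
Each full week contributes 5 weekdays (Mon–Fri): 68 × 5 = 340.
The 6 extra days are Saturday, Sunday, Monday, Tuesday, Wednesday, Thursday — 4 of them qualify.
Total: 340 + 4 = 344.
Holidays: 1907-03-08 (Fri); 1907-05-24 (Fri); 1907-11-23 (Sat); 1908-03-26 (Thu).
3 of the 4 holidays fall on weekdays; the rest are weekends and were already excluded.
Business days: 344 − 3 = 341.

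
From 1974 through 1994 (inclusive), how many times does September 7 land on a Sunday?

3

Day of week of September 7 in each year:
1974: Sat, 1975: Sun ✓, 1976: Tue, 1977: Wed, 1978: Thu, 1979: Fri, 1980: Sun ✓, 1981: Mon, 1982: Tue, 1983: Wed, 1984: Fri, 1985: Sat, 1986: Sun ✓, 1987: Mon, 1988: Wed, 1989: Thu, 1990: Fri, 1991: Sat, 1992: Mon, 1993: Tue, 1994: Wed
Sundays: 1975, 1980, 1986.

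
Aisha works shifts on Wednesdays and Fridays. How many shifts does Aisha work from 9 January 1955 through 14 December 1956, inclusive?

202

9 January 1955 is a Sunday.
That's 706 days from start to end, counting both.
706 = 7 × 100 + 6, so there are 100 full weeks plus 6 extra days.
Each full week contributes 2 days from the set (Wed, Fri): 100 × 2 = 200.
The 6 extra days are Sunday, Monday, Tuesday, Wednesday, Thursday, Friday — 2 of them qualify.
Total: 200 + 2 = 202.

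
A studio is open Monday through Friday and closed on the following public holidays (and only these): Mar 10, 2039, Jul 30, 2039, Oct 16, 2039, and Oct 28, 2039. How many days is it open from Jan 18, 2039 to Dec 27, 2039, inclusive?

244 business days

Jan 18, 2039 is a Tuesday.
The range spans 344 days (inclusive of both endpoints).
344 = 7 × 49 + 1, so there are 49 full weeks plus 1 extra day.
Each full week contributes 5 weekdays (Mon–Fri): 49 × 5 = 245.
The 1 extra day is Tuesday — 1 of them qualifies.
Total: 245 + 1 = 246.
Holidays: Mar 10, 2039 (Thu); Jul 30, 2039 (Sat); Oct 16, 2039 (Sun); Oct 28, 2039 (Fri).
2 of the 4 holidays fall on weekdays; the rest are weekends and were already excluded.
Business days: 246 − 2 = 244.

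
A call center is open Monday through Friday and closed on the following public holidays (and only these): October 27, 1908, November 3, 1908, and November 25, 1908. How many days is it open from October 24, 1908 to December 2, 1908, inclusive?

October 24, 1908 is a Saturday.
From October 24, 1908 to December 2, 1908 is 40 days inclusive.
40 = 7 × 5 + 5, so there are 5 full weeks plus 5 extra days.
Each full week contributes 5 weekdays (Mon–Fri): 5 × 5 = 25.
The 5 extra days are Sat, Sun, Mon, Tue, Wed — 3 of them qualify.
Total: 25 + 3 = 28.
Holidays: October 27, 1908 (Tue); November 3, 1908 (Tue); November 25, 1908 (Wed).
All 3 holidays fall on weekdays, so subtract 3.
Business days: 28 − 3 = 25.

25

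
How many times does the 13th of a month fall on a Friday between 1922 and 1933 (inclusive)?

Friday-the-13ths by year:
1922: Jan, Oct
1923: Apr, Jul
1924: Jun
1925: Feb, Mar, Nov
1926: Aug
1927: May
1928: Jan, Apr, Jul
1929: Sep, Dec
1930: Jun
1931: Feb, Mar, Nov
1932: May
1933: Jan, Oct

22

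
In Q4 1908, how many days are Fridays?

Oct 1, 1908 is a Thursday.
The range spans 92 days (inclusive of both endpoints).
92 = 7 × 13 + 1, so there are 13 full weeks plus 1 extra day.
Each full week contributes one Friday: 13 so far.
The 1 extra day is Thu — none qualify.
Total: 13 + 0 = 13.

13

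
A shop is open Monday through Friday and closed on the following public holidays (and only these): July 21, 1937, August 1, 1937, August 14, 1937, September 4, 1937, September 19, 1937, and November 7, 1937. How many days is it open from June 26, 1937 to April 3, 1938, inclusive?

June 26, 1937 is a Saturday.
The range spans 282 days (inclusive of both endpoints).
282 = 7 × 40 + 2, so there are 40 full weeks plus 2 extra days.
Each full week contributes 5 weekdays (Mon–Fri): 40 × 5 = 200.
The 2 extra days are Saturday, Sunday — none qualify.
Total: 200 + 0 = 200.
Holidays: July 21, 1937 (Wed); August 1, 1937 (Sun); August 14, 1937 (Sat); September 4, 1937 (Sat); September 19, 1937 (Sun); November 7, 1937 (Sun).
1 of the 6 holidays fall on weekdays; the rest are weekends and were already excluded.
Business days: 200 − 1 = 199.

199 business days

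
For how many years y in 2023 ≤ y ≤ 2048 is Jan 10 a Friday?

Day of week of January 10 in each year:
2023: Tue, 2024: Wed, 2025: Fri ✓, 2026: Sat, 2027: Sun, 2028: Mon, 2029: Wed, 2030: Thu, 2031: Fri ✓, 2032: Sat, 2033: Mon, 2034: Tue, 2035: Wed, 2036: Thu, 2037: Sat, 2038: Sun, 2039: Mon, 2040: Tue, 2041: Thu, 2042: Fri ✓, 2043: Sat, 2044: Sun, 2045: Tue, 2046: Wed, 2047: Thu, 2048: Fri ✓
Fridays: 2025, 2031, 2042, 2048.

4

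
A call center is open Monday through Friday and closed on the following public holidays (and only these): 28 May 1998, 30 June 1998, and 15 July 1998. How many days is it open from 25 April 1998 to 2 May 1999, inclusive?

262

25 April 1998 is a Saturday.
The range spans 373 days (inclusive of both endpoints).
373 = 7 × 53 + 2, so there are 53 full weeks plus 2 extra days.
Each full week contributes 5 weekdays (Mon–Fri): 53 × 5 = 265.
The 2 extra days are Saturday, Sunday — none qualify.
Total: 265 + 0 = 265.
Holidays: 28 May 1998 (Thu); 30 June 1998 (Tue); 15 July 1998 (Wed).
All 3 holidays fall on weekdays, so subtract 3.
Business days: 265 − 3 = 262.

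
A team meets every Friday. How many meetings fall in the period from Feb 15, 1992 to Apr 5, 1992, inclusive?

7 Fridays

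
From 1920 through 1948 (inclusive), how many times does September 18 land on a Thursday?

4

Day of week of September 18 in each year:
1920: Sat, 1921: Sun, 1922: Mon, 1923: Tue, 1924: Thu ✓, 1925: Fri, 1926: Sat, 1927: Sun, 1928: Tue, 1929: Wed, 1930: Thu ✓, 1931: Fri, 1932: Sun, 1933: Mon, 1934: Tue, 1935: Wed, 1936: Fri, 1937: Sat, 1938: Sun, 1939: Mon, 1940: Wed, 1941: Thu ✓, 1942: Fri, 1943: Sat, 1944: Mon, 1945: Tue, 1946: Wed, 1947: Thu ✓, 1948: Sat
Thursdays: 1924, 1930, 1941, 1947.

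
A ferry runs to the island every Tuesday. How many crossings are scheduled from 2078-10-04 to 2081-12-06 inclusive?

166

2078-10-04 is a Tuesday.
The range spans 1160 days (inclusive of both endpoints).
1160 = 7 × 165 + 5, so there are 165 full weeks plus 5 extra days.
Each full week contributes one Tuesday: 165 so far.
The 5 extra days are Tue, Wed, Thu, Fri, Sat — 1 of them qualifies.
Total: 165 + 1 = 166.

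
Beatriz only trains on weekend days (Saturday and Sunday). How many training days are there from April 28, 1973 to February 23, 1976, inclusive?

296

April 28, 1973 is a Saturday.
From April 28, 1973 to February 23, 1976 is 1032 days inclusive.
1032 = 7 × 147 + 3, so there are 147 full weeks plus 3 extra days.
Each full week contributes 2 weekend days (Sat, Sun): 147 × 2 = 294.
The 3 extra days are Sat, Sun, Mon — 2 of them qualify.
Total: 294 + 2 = 296.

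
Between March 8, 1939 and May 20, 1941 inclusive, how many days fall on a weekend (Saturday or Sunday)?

March 8, 1939 is a Wednesday.
The range spans 805 days (inclusive of both endpoints).
805 = 7 × 115, so the span is exactly 115 full weeks.
Each full week contributes 2 weekend days (Sat, Sun): 115 × 2 = 230.

230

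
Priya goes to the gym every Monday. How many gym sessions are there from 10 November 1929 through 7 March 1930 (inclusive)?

10 November 1929 is a Sunday.
From 10 November 1929 to 7 March 1930 is 118 days inclusive.
118 = 7 × 16 + 6, so there are 16 full weeks plus 6 extra days.
Each full week contributes one Monday: 16 so far.
The 6 extra days are Sun, Mon, Tue, Wed, Thu, Fri — 1 of them qualifies.
Total: 16 + 1 = 17.

17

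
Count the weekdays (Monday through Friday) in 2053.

Jan 1, 2053 is a Wednesday.
The range spans 365 days (inclusive of both endpoints).
365 = 7 × 52 + 1, so there are 52 full weeks plus 1 extra day.
Each full week contributes 5 weekdays (Mon–Fri): 52 × 5 = 260.
The 1 extra day is Wed — 1 of them qualifies.
Total: 260 + 1 = 261.

261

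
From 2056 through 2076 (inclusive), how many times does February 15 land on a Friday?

Day of week of February 15 in each year:
2056: Tue, 2057: Thu, 2058: Fri ✓, 2059: Sat, 2060: Sun, 2061: Tue, 2062: Wed, 2063: Thu, 2064: Fri ✓, 2065: Sun, 2066: Mon, 2067: Tue, 2068: Wed, 2069: Fri ✓, 2070: Sat, 2071: Sun, 2072: Mon, 2073: Wed, 2074: Thu, 2075: Fri ✓, 2076: Sat
Fridays: 2058, 2064, 2069, 2075.

4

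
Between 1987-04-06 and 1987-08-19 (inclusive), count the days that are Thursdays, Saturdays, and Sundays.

1987-04-06 is a Monday.
That's 136 days from start to end, counting both.
136 = 7 × 19 + 3, so there are 19 full weeks plus 3 extra days.
Each full week contributes 3 days from the set (Thu, Sat, Sun): 19 × 3 = 57.
The 3 extra days are Mon, Tue, Wed — none qualify.
Total: 57 + 0 = 57.

57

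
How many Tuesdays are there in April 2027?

4

April 1, 2027 is a Thursday.
The range spans 30 days (inclusive of both endpoints).
30 = 7 × 4 + 2, so there are 4 full weeks plus 2 extra days.
Each full week contributes one Tuesday: 4 so far.
The 2 extra days are Thursday, Friday — none qualify.
Total: 4 + 0 = 4.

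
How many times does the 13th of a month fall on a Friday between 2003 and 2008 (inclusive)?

Friday-the-13ths by year:
2003: Jun
2004: Feb, Aug
2005: May
2006: Jan, Oct
2007: Apr, Jul
2008: Jun

9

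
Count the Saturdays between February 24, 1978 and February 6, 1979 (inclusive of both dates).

50 Saturdays

February 24, 1978 is a Friday.
That's 348 days from start to end, counting both.
348 = 7 × 49 + 5, so there are 49 full weeks plus 5 extra days.
Each full week contributes one Saturday: 49 so far.
The 5 extra days are Fri, Sat, Sun, Mon, Tue — 1 of them qualifies.
Total: 49 + 1 = 50.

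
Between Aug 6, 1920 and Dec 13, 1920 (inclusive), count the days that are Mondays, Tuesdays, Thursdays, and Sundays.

Aug 6, 1920 is a Friday.
From Aug 6, 1920 to Dec 13, 1920 is 130 days inclusive.
130 = 7 × 18 + 4, so there are 18 full weeks plus 4 extra days.
Each full week contributes 4 days from the set (Mon, Tue, Thu, Sun): 18 × 4 = 72.
The 4 extra days are Friday, Saturday, Sunday, Monday — 2 of them qualify.
Total: 72 + 2 = 74.

74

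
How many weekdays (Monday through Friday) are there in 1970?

January 1, 1970 is a Thursday.
The range spans 365 days (inclusive of both endpoints).
365 = 7 × 52 + 1, so there are 52 full weeks plus 1 extra day.
Each full week contributes 5 weekdays (Mon–Fri): 52 × 5 = 260.
The 1 extra day is Thu — 1 of them qualifies.
Total: 260 + 1 = 261.

261 weekdays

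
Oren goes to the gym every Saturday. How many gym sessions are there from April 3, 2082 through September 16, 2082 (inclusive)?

24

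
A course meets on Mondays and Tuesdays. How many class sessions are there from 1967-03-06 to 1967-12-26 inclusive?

86

1967-03-06 is a Monday.
That's 296 days from start to end, counting both.
296 = 7 × 42 + 2, so there are 42 full weeks plus 2 extra days.
Each full week contributes 2 days from the set (Mon, Tue): 42 × 2 = 84.
The 2 extra days are Monday, Tuesday — 2 of them qualify.
Total: 84 + 2 = 86.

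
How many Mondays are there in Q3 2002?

Jul 1, 2002 is a Monday.
From Jul 1, 2002 to Sep 30, 2002 is 92 days inclusive.
92 = 7 × 13 + 1, so there are 13 full weeks plus 1 extra day.
Each full week contributes one Monday: 13 so far.
The 1 extra day is Monday — 1 of them qualifies.
Total: 13 + 1 = 14.

14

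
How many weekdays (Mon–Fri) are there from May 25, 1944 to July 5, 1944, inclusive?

May 25, 1944 is a Thursday.
From May 25, 1944 to July 5, 1944 is 42 days inclusive.
42 = 7 × 6, so the span is exactly 6 full weeks.
Each full week contributes 5 weekdays (Mon–Fri): 6 × 5 = 30.
Total: 30.

30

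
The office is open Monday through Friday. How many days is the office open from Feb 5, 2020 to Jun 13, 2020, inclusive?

93

Feb 5, 2020 is a Wednesday.
That's 130 days from start to end, counting both.
130 = 7 × 18 + 4, so there are 18 full weeks plus 4 extra days.
Each full week contributes 5 weekdays (Mon–Fri): 18 × 5 = 90.
The 4 extra days are Wed, Thu, Fri, Sat — 3 of them qualify.
Total: 90 + 3 = 93.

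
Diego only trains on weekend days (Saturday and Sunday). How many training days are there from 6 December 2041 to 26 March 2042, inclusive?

6 December 2041 is a Friday.
That's 111 days from start to end, counting both.
111 = 7 × 15 + 6, so there are 15 full weeks plus 6 extra days.
Each full week contributes 2 weekend days (Sat, Sun): 15 × 2 = 30.
The 6 extra days are Friday, Saturday, Sunday, Monday, Tuesday, Wednesday — 2 of them qualify.
Total: 30 + 2 = 32.

32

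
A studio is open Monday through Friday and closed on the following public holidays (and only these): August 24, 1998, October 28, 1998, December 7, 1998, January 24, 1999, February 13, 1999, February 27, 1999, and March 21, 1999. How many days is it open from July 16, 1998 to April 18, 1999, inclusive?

July 16, 1998 is a Thursday.
That's 277 days from start to end, counting both.
277 = 7 × 39 + 4, so there are 39 full weeks plus 4 extra days.
Each full week contributes 5 weekdays (Mon–Fri): 39 × 5 = 195.
The 4 extra days are Thu, Fri, Sat, Sun — 2 of them qualify.
Total: 195 + 2 = 197.
Holidays: August 24, 1998 (Mon); October 28, 1998 (Wed); December 7, 1998 (Mon); January 24, 1999 (Sun); February 13, 1999 (Sat); February 27, 1999 (Sat); March 21, 1999 (Sun).
3 of the 7 holidays fall on weekdays; the rest are weekends and were already excluded.
Business days: 197 − 3 = 194.

194 business days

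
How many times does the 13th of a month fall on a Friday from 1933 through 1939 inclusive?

Friday-the-13ths by year:
1933: Jan, Oct
1934: Apr, Jul
1935: Sep, Dec
1936: Mar, Nov
1937: Aug
1938: May
1939: Jan, Oct

12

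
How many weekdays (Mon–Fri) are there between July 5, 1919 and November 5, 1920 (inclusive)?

350 weekdays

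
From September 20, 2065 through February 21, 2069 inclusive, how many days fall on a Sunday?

179 Sundays

September 20, 2065 is a Sunday.
The range spans 1251 days (inclusive of both endpoints).
1251 = 7 × 178 + 5, so there are 178 full weeks plus 5 extra days.
Each full week contributes one Sunday: 178 so far.
The 5 extra days are Sun, Mon, Tue, Wed, Thu — 1 of them qualifies.
Total: 178 + 1 = 179.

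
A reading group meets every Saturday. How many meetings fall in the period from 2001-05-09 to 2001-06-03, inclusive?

2001-05-09 is a Wednesday.
From 2001-05-09 to 2001-06-03 is 26 days inclusive.
26 = 7 × 3 + 5, so there are 3 full weeks plus 5 extra days.
Each full week contributes one Saturday: 3 so far.
The 5 extra days are Wednesday, Thursday, Friday, Saturday, Sunday — 1 of them qualifies.
Total: 3 + 1 = 4.

4 Saturdays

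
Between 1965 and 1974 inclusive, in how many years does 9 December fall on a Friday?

1

Day of week of December 9 in each year:
1965: Thu, 1966: Fri ✓, 1967: Sat, 1968: Mon, 1969: Tue, 1970: Wed, 1971: Thu, 1972: Sat, 1973: Sun, 1974: Mon
Fridays: 1966.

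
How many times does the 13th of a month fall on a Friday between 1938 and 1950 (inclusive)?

21

Friday-the-13ths by year:
1938: May
1939: Jan, Oct
1940: Sep, Dec
1941: Jun
1942: Feb, Mar, Nov
1943: Aug
1944: Oct
1945: Apr, Jul
1946: Sep, Dec
1947: Jun
1948: Feb, Aug
1949: May
1950: Jan, Oct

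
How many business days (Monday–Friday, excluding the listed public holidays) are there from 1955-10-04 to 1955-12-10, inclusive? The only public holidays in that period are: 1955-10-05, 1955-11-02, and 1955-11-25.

1955-10-04 is a Tuesday.
From 1955-10-04 to 1955-12-10 is 68 days inclusive.
68 = 7 × 9 + 5, so there are 9 full weeks plus 5 extra days.
Each full week contributes 5 weekdays (Mon–Fri): 9 × 5 = 45.
The 5 extra days are Tuesday, Wednesday, Thursday, Friday, Saturday — 4 of them qualify.
Total: 45 + 4 = 49.
Holidays: 1955-10-05 (Wed); 1955-11-02 (Wed); 1955-11-25 (Fri).
All 3 holidays fall on weekdays, so subtract 3.
Business days: 49 − 3 = 46.

46 business days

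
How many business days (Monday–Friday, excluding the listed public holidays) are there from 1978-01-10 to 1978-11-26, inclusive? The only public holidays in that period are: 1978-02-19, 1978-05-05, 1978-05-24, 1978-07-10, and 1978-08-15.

225 business days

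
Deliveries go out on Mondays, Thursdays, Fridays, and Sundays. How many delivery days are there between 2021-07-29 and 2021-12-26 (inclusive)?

87

2021-07-29 is a Thursday.
That's 151 days from start to end, counting both.
151 = 7 × 21 + 4, so there are 21 full weeks plus 4 extra days.
Each full week contributes 4 days from the set (Mon, Thu, Fri, Sun): 21 × 4 = 84.
The 4 extra days are Thu, Fri, Sat, Sun — 3 of them qualify.
Total: 84 + 3 = 87.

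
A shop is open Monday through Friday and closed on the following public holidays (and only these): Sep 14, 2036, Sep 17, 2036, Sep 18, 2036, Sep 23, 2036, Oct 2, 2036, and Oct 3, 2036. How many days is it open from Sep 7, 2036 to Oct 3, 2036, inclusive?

15

Sep 7, 2036 is a Sunday.
From Sep 7, 2036 to Oct 3, 2036 is 27 days inclusive.
27 = 7 × 3 + 6, so there are 3 full weeks plus 6 extra days.
Each full week contributes 5 weekdays (Mon–Fri): 3 × 5 = 15.
The 6 extra days are Sun, Mon, Tue, Wed, Thu, Fri — 5 of them qualify.
Total: 15 + 5 = 20.
Holidays: Sep 14, 2036 (Sun); Sep 17, 2036 (Wed); Sep 18, 2036 (Thu); Sep 23, 2036 (Tue); Oct 2, 2036 (Thu); Oct 3, 2036 (Fri).
5 of the 6 holidays fall on weekdays; the rest are weekends and were already excluded.
Business days: 20 − 5 = 15.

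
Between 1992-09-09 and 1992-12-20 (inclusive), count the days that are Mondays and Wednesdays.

1992-09-09 is a Wednesday.
That's 103 days from start to end, counting both.
103 = 7 × 14 + 5, so there are 14 full weeks plus 5 extra days.
Each full week contributes 2 days from the set (Mon, Wed): 14 × 2 = 28.
The 5 extra days are Wed, Thu, Fri, Sat, Sun — 1 of them qualifies.
Total: 28 + 1 = 29.

29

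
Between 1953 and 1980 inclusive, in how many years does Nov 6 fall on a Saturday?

Day of week of November 6 in each year:
1953: Fri, 1954: Sat ✓, 1955: Sun, 1956: Tue, 1957: Wed, 1958: Thu, 1959: Fri, 1960: Sun, 1961: Mon, 1962: Tue, 1963: Wed, 1964: Fri, 1965: Sat ✓, 1966: Sun, 1967: Mon, 1968: Wed, 1969: Thu, 1970: Fri, 1971: Sat ✓, 1972: Mon, 1973: Tue, 1974: Wed, 1975: Thu, 1976: Sat ✓, 1977: Sun, 1978: Mon, 1979: Tue, 1980: Thu
Saturdays: 1954, 1965, 1971, 1976.

4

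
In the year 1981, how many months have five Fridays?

A month has five Fridays exactly when Friday falls within its first (length − 28) days.
Jan: 31 days, starts Thu → 5 of Thu, Fri, Sat ✓
Feb: 28 days, starts Sun → 5 of (none)
Mar: 31 days, starts Sun → 5 of Sun, Mon, Tue
Apr: 30 days, starts Wed → 5 of Wed, Thu
May: 31 days, starts Fri → 5 of Fri, Sat, Sun ✓
Jun: 30 days, starts Mon → 5 of Mon, Tue
Jul: 31 days, starts Wed → 5 of Wed, Thu, Fri ✓
Aug: 31 days, starts Sat → 5 of Sat, Sun, Mon
Sep: 30 days, starts Tue → 5 of Tue, Wed
Oct: 31 days, starts Thu → 5 of Thu, Fri, Sat ✓
Nov: 30 days, starts Sun → 5 of Sun, Mon
Dec: 31 days, starts Tue → 5 of Tue, Wed, Thu
Months with five Fridays: Jan, May, Jul, Oct.

4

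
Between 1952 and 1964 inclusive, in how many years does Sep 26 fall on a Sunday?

1

Day of week of September 26 in each year:
1952: Fri, 1953: Sat, 1954: Sun ✓, 1955: Mon, 1956: Wed, 1957: Thu, 1958: Fri, 1959: Sat, 1960: Mon, 1961: Tue, 1962: Wed, 1963: Thu, 1964: Sat
Sundays: 1954.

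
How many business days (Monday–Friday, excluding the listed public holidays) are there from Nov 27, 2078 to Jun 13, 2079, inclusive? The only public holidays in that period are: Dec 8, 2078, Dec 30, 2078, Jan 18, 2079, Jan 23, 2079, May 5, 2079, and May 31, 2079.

Nov 27, 2078 is a Sunday.
That's 199 days from start to end, counting both.
199 = 7 × 28 + 3, so there are 28 full weeks plus 3 extra days.
Each full week contributes 5 weekdays (Mon–Fri): 28 × 5 = 140.
The 3 extra days are Sun, Mon, Tue — 2 of them qualify.
Total: 140 + 2 = 142.
Holidays: Dec 8, 2078 (Thu); Dec 30, 2078 (Fri); Jan 18, 2079 (Wed); Jan 23, 2079 (Mon); May 5, 2079 (Fri); May 31, 2079 (Wed).
All 6 holidays fall on weekdays, so subtract 6.
Business days: 142 − 6 = 136.

136 business days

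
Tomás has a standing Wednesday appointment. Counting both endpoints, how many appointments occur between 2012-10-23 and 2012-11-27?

2012-10-23 is a Tuesday.
The range spans 36 days (inclusive of both endpoints).
36 = 7 × 5 + 1, so there are 5 full weeks plus 1 extra day.
Each full week contributes one Wednesday: 5 so far.
The 1 extra day is Tue — none qualify.
Total: 5 + 0 = 5.

5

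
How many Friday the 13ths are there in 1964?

2

The 13th falls on a Friday when the month's 13th has weekday Fri.
Jan 13 is Mon; Feb 13 is Thu; Mar 13 is Fri ✓; Apr 13 is Mon; May 13 is Wed; Jun 13 is Sat; Jul 13 is Mon; Aug 13 is Thu; Sep 13 is Sun; Oct 13 is Tue; Nov 13 is Fri ✓; Dec 13 is Sun.
Friday the 13ths: Mar, Nov.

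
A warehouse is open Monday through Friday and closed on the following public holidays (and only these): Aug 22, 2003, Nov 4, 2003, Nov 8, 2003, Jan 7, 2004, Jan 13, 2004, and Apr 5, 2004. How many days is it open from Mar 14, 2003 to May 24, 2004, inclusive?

307 working days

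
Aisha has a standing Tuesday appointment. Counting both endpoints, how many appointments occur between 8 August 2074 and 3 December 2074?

16 Tuesdays

8 August 2074 is a Wednesday.
From 8 August 2074 to 3 December 2074 is 118 days inclusive.
118 = 7 × 16 + 6, so there are 16 full weeks plus 6 extra days.
Each full week contributes one Tuesday: 16 so far.
The 6 extra days are Wed, Thu, Fri, Sat, Sun, Mon — none qualify.
Total: 16 + 0 = 16.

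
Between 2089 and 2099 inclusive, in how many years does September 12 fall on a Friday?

2

Day of week of September 12 in each year:
2089: Mon, 2090: Tue, 2091: Wed, 2092: Fri ✓, 2093: Sat, 2094: Sun, 2095: Mon, 2096: Wed, 2097: Thu, 2098: Fri ✓, 2099: Sat
Fridays: 2092, 2098.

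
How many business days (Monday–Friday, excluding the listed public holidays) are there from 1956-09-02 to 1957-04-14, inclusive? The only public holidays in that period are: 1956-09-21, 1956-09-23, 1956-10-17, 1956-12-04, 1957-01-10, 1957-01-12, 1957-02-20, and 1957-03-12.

154

1956-09-02 is a Sunday.
From 1956-09-02 to 1957-04-14 is 225 days inclusive.
225 = 7 × 32 + 1, so there are 32 full weeks plus 1 extra day.
Each full week contributes 5 weekdays (Mon–Fri): 32 × 5 = 160.
The 1 extra day is Sunday — none qualify.
Total: 160 + 0 = 160.
Holidays: 1956-09-21 (Fri); 1956-09-23 (Sun); 1956-10-17 (Wed); 1956-12-04 (Tue); 1957-01-10 (Thu); 1957-01-12 (Sat); 1957-02-20 (Wed); 1957-03-12 (Tue).
6 of the 8 holidays fall on weekdays; the rest are weekends and were already excluded.
Business days: 160 − 6 = 154.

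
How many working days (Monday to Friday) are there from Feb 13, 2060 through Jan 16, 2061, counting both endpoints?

241

Feb 13, 2060 is a Friday.
From Feb 13, 2060 to Jan 16, 2061 is 339 days inclusive.
339 = 7 × 48 + 3, so there are 48 full weeks plus 3 extra days.
Each full week contributes 5 weekdays (Mon–Fri): 48 × 5 = 240.
The 3 extra days are Friday, Saturday, Sunday — 1 of them qualifies.
Total: 240 + 1 = 241.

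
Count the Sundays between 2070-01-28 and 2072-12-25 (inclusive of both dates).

152

2070-01-28 is a Tuesday.
From 2070-01-28 to 2072-12-25 is 1063 days inclusive.
1063 = 7 × 151 + 6, so there are 151 full weeks plus 6 extra days.
Each full week contributes one Sunday: 151 so far.
The 6 extra days are Tuesday, Wednesday, Thursday, Friday, Saturday, Sunday — 1 of them qualifies.
Total: 151 + 1 = 152.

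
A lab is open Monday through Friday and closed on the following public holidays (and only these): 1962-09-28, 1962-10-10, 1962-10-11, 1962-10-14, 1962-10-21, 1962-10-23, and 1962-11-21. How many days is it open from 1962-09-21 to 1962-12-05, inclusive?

49

1962-09-21 is a Friday.
The range spans 76 days (inclusive of both endpoints).
76 = 7 × 10 + 6, so there are 10 full weeks plus 6 extra days.
Each full week contributes 5 weekdays (Mon–Fri): 10 × 5 = 50.
The 6 extra days are Fri, Sat, Sun, Mon, Tue, Wed — 4 of them qualify.
Total: 50 + 4 = 54.
Holidays: 1962-09-28 (Fri); 1962-10-10 (Wed); 1962-10-11 (Thu); 1962-10-14 (Sun); 1962-10-21 (Sun); 1962-10-23 (Tue); 1962-11-21 (Wed).
5 of the 7 holidays fall on weekdays; the rest are weekends and were already excluded.
Business days: 54 − 5 = 49.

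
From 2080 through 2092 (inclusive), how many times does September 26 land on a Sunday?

2

Day of week of September 26 in each year:
2080: Thu, 2081: Fri, 2082: Sat, 2083: Sun ✓, 2084: Tue, 2085: Wed, 2086: Thu, 2087: Fri, 2088: Sun ✓, 2089: Mon, 2090: Tue, 2091: Wed, 2092: Fri
Sundays: 2083, 2088.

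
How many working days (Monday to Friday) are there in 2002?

261

2002-01-01 is a Tuesday.
That's 365 days from start to end, counting both.
365 = 7 × 52 + 1, so there are 52 full weeks plus 1 extra day.
Each full week contributes 5 weekdays (Mon–Fri): 52 × 5 = 260.
The 1 extra day is Tuesday — 1 of them qualifies.
Total: 260 + 1 = 261.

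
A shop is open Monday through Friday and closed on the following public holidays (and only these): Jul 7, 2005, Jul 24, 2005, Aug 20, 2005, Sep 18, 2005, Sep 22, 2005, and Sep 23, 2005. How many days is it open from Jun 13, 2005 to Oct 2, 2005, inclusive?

77 business days

Jun 13, 2005 is a Monday.
That's 112 days from start to end, counting both.
112 = 7 × 16, so the span is exactly 16 full weeks.
Each full week contributes 5 weekdays (Mon–Fri): 16 × 5 = 80.
Holidays: Jul 7, 2005 (Thu); Jul 24, 2005 (Sun); Aug 20, 2005 (Sat); Sep 18, 2005 (Sun); Sep 22, 2005 (Thu); Sep 23, 2005 (Fri).
3 of the 6 holidays fall on weekdays; the rest are weekends and were already excluded.
Business days: 80 − 3 = 77.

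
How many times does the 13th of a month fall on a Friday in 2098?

1

The 13th falls on a Friday when the month's 13th has weekday Fri.
Jan 13 is Mon; Feb 13 is Thu; Mar 13 is Thu; Apr 13 is Sun; May 13 is Tue; Jun 13 is Fri ✓; Jul 13 is Sun; Aug 13 is Wed; Sep 13 is Sat; Oct 13 is Mon; Nov 13 is Thu; Dec 13 is Sat.
Friday the 13ths: Jun.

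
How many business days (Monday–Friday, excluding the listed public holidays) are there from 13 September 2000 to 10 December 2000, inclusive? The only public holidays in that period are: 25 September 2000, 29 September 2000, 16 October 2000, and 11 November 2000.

13 September 2000 is a Wednesday.
That's 89 days from start to end, counting both.
89 = 7 × 12 + 5, so there are 12 full weeks plus 5 extra days.
Each full week contributes 5 weekdays (Mon–Fri): 12 × 5 = 60.
The 5 extra days are Wed, Thu, Fri, Sat, Sun — 3 of them qualify.
Total: 60 + 3 = 63.
Holidays: 25 September 2000 (Mon); 29 September 2000 (Fri); 16 October 2000 (Mon); 11 November 2000 (Sat).
3 of the 4 holidays fall on weekdays; the rest are weekends and were already excluded.
Business days: 63 − 3 = 60.

60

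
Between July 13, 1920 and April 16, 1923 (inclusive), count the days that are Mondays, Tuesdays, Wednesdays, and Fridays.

576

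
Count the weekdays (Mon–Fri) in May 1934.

23 weekdays

May 1, 1934 is a Tuesday.
That's 31 days from start to end, counting both.
31 = 7 × 4 + 3, so there are 4 full weeks plus 3 extra days.
Each full week contributes 5 weekdays (Mon–Fri): 4 × 5 = 20.
The 3 extra days are Tue, Wed, Thu — 3 of them qualify.
Total: 20 + 3 = 23.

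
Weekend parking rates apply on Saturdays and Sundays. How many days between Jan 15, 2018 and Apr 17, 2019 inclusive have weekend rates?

Jan 15, 2018 is a Monday.
That's 458 days from start to end, counting both.
458 = 7 × 65 + 3, so there are 65 full weeks plus 3 extra days.
Each full week contributes 2 weekend days (Sat, Sun): 65 × 2 = 130.
The 3 extra days are Mon, Tue, Wed — none qualify.
Total: 130 + 0 = 130.

130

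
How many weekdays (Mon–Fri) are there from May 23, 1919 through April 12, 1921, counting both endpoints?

493 weekdays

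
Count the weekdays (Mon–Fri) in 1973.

261 weekdays

1 January 1973 is a Monday.
From 1 January 1973 to 31 December 1973 is 365 days inclusive.
365 = 7 × 52 + 1, so there are 52 full weeks plus 1 extra day.
Each full week contributes 5 weekdays (Mon–Fri): 52 × 5 = 260.
The 1 extra day is Monday — 1 of them qualifies.
Total: 260 + 1 = 261.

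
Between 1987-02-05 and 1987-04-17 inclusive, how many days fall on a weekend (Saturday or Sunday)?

1987-02-05 is a Thursday.
From 1987-02-05 to 1987-04-17 is 72 days inclusive.
72 = 7 × 10 + 2, so there are 10 full weeks plus 2 extra days.
Each full week contributes 2 weekend days (Sat, Sun): 10 × 2 = 20.
The 2 extra days are Thursday, Friday — none qualify.
Total: 20 + 0 = 20.

20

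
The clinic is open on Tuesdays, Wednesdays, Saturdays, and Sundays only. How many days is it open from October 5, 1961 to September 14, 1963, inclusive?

405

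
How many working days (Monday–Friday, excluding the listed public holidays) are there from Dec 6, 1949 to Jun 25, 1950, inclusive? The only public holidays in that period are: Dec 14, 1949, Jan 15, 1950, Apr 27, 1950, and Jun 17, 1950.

Dec 6, 1949 is a Tuesday.
The range spans 202 days (inclusive of both endpoints).
202 = 7 × 28 + 6, so there are 28 full weeks plus 6 extra days.
Each full week contributes 5 weekdays (Mon–Fri): 28 × 5 = 140.
The 6 extra days are Tue, Wed, Thu, Fri, Sat, Sun — 4 of them qualify.
Total: 140 + 4 = 144.
Holidays: Dec 14, 1949 (Wed); Jan 15, 1950 (Sun); Apr 27, 1950 (Thu); Jun 17, 1950 (Sat).
2 of the 4 holidays fall on weekdays; the rest are weekends and were already excluded.
Business days: 144 − 2 = 142.

142 working days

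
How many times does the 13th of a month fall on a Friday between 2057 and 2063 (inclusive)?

12

Friday-the-13ths by year:
2057: Apr, Jul
2058: Sep, Dec
2059: Jun
2060: Feb, Aug
2061: May
2062: Jan, Oct
2063: Apr, Jul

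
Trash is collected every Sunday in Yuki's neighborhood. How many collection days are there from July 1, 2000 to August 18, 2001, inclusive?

59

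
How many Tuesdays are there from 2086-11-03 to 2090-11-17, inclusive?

2086-11-03 is a Sunday.
From 2086-11-03 to 2090-11-17 is 1476 days inclusive.
1476 = 7 × 210 + 6, so there are 210 full weeks plus 6 extra days.
Each full week contributes one Tuesday: 210 so far.
The 6 extra days are Sunday, Monday, Tuesday, Wednesday, Thursday, Friday — 1 of them qualifies.
Total: 210 + 1 = 211.

211 Tuesdays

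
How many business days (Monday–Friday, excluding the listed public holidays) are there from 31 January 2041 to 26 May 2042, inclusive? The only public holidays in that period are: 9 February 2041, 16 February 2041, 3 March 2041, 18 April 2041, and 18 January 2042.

31 January 2041 is a Thursday.
That's 481 days from start to end, counting both.
481 = 7 × 68 + 5, so there are 68 full weeks plus 5 extra days.
Each full week contributes 5 weekdays (Mon–Fri): 68 × 5 = 340.
The 5 extra days are Thursday, Friday, Saturday, Sunday, Monday — 3 of them qualify.
Total: 340 + 3 = 343.
Holidays: 9 February 2041 (Sat); 16 February 2041 (Sat); 3 March 2041 (Sun); 18 April 2041 (Thu); 18 January 2042 (Sat).
1 of the 5 holidays fall on weekdays; the rest are weekends and were already excluded.
Business days: 343 − 1 = 342.

342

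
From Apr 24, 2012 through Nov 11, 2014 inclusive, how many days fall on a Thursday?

133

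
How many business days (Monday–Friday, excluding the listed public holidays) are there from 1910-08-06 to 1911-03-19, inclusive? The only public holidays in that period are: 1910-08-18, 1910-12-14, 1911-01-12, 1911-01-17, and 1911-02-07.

1910-08-06 is a Saturday.
The range spans 226 days (inclusive of both endpoints).
226 = 7 × 32 + 2, so there are 32 full weeks plus 2 extra days.
Each full week contributes 5 weekdays (Mon–Fri): 32 × 5 = 160.
The 2 extra days are Saturday, Sunday — none qualify.
Total: 160 + 0 = 160.
Holidays: 1910-08-18 (Thu); 1910-12-14 (Wed); 1911-01-12 (Thu); 1911-01-17 (Tue); 1911-02-07 (Tue).
All 5 holidays fall on weekdays, so subtract 5.
Business days: 160 − 5 = 155.

155 business days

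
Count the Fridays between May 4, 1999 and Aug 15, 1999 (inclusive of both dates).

15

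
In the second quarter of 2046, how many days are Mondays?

13

1 April 2046 is a Sunday.
The range spans 91 days (inclusive of both endpoints).
91 = 7 × 13, so the span is exactly 13 full weeks.
Each full week contributes one Monday: 13 so far.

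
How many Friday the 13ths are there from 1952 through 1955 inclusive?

6

Friday-the-13ths by year:
1952: Jun
1953: Feb, Mar, Nov
1954: Aug
1955: May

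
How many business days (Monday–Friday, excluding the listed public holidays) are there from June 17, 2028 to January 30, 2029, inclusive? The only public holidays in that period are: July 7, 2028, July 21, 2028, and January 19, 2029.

159

June 17, 2028 is a Saturday.
The range spans 228 days (inclusive of both endpoints).
228 = 7 × 32 + 4, so there are 32 full weeks plus 4 extra days.
Each full week contributes 5 weekdays (Mon–Fri): 32 × 5 = 160.
The 4 extra days are Sat, Sun, Mon, Tue — 2 of them qualify.
Total: 160 + 2 = 162.
Holidays: July 7, 2028 (Fri); July 21, 2028 (Fri); January 19, 2029 (Fri).
All 3 holidays fall on weekdays, so subtract 3.
Business days: 162 − 3 = 159.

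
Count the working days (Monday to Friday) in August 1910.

23

1 August 1910 is a Monday.
That's 31 days from start to end, counting both.
31 = 7 × 4 + 3, so there are 4 full weeks plus 3 extra days.
Each full week contributes 5 weekdays (Mon–Fri): 4 × 5 = 20.
The 3 extra days are Monday, Tuesday, Wednesday — 3 of them qualify.
Total: 20 + 3 = 23.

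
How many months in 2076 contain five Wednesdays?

5

A month has five Wednesdays exactly when Wednesday falls within its first (length − 28) days.
Jan: 31 days, starts Wed → 5 of Wed, Thu, Fri ✓
Feb: 29 days, starts Sat → 5 of Sat
Mar: 31 days, starts Sun → 5 of Sun, Mon, Tue
Apr: 30 days, starts Wed → 5 of Wed, Thu ✓
May: 31 days, starts Fri → 5 of Fri, Sat, Sun
Jun: 30 days, starts Mon → 5 of Mon, Tue
Jul: 31 days, starts Wed → 5 of Wed, Thu, Fri ✓
Aug: 31 days, starts Sat → 5 of Sat, Sun, Mon
Sep: 30 days, starts Tue → 5 of Tue, Wed ✓
Oct: 31 days, starts Thu → 5 of Thu, Fri, Sat
Nov: 30 days, starts Sun → 5 of Sun, Mon
Dec: 31 days, starts Tue → 5 of Tue, Wed, Thu ✓
Months with five Wednesdays: Jan, Apr, Jul, Sep, Dec.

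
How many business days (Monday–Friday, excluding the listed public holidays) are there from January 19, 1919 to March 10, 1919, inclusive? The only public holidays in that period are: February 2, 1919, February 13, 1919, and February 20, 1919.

34 business days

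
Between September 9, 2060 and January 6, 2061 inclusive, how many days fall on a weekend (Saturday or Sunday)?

34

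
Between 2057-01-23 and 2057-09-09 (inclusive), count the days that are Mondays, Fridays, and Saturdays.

2057-01-23 is a Tuesday.
The range spans 230 days (inclusive of both endpoints).
230 = 7 × 32 + 6, so there are 32 full weeks plus 6 extra days.
Each full week contributes 3 days from the set (Mon, Fri, Sat): 32 × 3 = 96.
The 6 extra days are Tue, Wed, Thu, Fri, Sat, Sun — 2 of them qualify.
Total: 96 + 2 = 98.

98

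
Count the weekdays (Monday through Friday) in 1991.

261 weekdays

1991-01-01 is a Tuesday.
From 1991-01-01 to 1991-12-31 is 365 days inclusive.
365 = 7 × 52 + 1, so there are 52 full weeks plus 1 extra day.
Each full week contributes 5 weekdays (Mon–Fri): 52 × 5 = 260.
The 1 extra day is Tuesday — 1 of them qualifies.
Total: 260 + 1 = 261.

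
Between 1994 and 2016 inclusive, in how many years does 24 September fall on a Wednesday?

Day of week of September 24 in each year:
1994: Sat, 1995: Sun, 1996: Tue, 1997: Wed ✓, 1998: Thu, 1999: Fri, 2000: Sun, 2001: Mon, 2002: Tue, 2003: Wed ✓, 2004: Fri, 2005: Sat, 2006: Sun, 2007: Mon, 2008: Wed ✓, 2009: Thu, 2010: Fri, 2011: Sat, 2012: Mon, 2013: Tue, 2014: Wed ✓, 2015: Thu, 2016: Sat
Wednesdays: 1997, 2003, 2008, 2014.

4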